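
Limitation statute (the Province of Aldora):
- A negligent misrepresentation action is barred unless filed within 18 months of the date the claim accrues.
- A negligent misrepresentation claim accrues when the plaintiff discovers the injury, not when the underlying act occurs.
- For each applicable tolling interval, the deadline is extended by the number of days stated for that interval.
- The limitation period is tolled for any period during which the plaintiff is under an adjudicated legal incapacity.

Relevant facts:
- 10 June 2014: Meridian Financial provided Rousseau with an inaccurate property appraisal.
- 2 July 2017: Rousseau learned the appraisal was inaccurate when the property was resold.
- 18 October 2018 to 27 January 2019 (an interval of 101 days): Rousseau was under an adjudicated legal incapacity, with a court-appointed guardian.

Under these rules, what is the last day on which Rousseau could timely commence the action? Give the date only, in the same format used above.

13 April 2019

The claim did not accrue until Rousseau discovered the injury on 2 July 2017; the 10 June 2014 act date does not start the clock under the stated rule.
18 months from 2 July 2017 is 2 January 2019.
The plaintiff's legal incapacity from 18 October 2018 to 27 January 2019 tolled the period for 101 days, extending the deadline to 13 April 2019.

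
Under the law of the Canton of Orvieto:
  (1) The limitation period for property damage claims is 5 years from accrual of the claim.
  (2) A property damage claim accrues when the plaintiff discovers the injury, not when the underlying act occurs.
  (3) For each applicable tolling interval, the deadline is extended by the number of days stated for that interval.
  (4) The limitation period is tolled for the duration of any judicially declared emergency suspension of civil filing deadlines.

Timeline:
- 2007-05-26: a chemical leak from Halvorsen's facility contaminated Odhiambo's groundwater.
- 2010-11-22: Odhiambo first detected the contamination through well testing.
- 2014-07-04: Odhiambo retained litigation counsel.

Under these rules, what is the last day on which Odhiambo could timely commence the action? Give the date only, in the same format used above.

The claim did not accrue until Odhiambo discovered the injury on 2010-11-22; the 2007-05-26 act date does not start the clock under the stated rule.
5 years from 2010-11-22 is 2015-11-22.
The other events in the timeline have no effect on the limitation period under the stated rules.

2015-11-22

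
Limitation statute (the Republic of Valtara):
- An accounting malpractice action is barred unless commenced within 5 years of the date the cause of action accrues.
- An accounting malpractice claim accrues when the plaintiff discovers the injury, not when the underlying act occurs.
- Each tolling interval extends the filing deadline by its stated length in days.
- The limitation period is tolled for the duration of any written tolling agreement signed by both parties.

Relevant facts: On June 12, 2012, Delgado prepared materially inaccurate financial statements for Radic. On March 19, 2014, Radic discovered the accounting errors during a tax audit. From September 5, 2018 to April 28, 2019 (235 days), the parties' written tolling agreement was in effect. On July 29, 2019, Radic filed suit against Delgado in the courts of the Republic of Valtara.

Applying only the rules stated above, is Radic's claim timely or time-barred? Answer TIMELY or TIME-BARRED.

TIMELY

Under the discovery rule, the claim accrued on March 19, 2014, when Radic discovered the injury — not on the June 12, 2012 date of the underlying act.
5 years from March 19, 2014 is March 19, 2019.
The written tolling agreement from September 5, 2018 to April 28, 2019 tolled the period for 235 days, extending the deadline to November 9, 2019.
Filing on July 29, 2019 beat the November 9, 2019 deadline — the action is timely.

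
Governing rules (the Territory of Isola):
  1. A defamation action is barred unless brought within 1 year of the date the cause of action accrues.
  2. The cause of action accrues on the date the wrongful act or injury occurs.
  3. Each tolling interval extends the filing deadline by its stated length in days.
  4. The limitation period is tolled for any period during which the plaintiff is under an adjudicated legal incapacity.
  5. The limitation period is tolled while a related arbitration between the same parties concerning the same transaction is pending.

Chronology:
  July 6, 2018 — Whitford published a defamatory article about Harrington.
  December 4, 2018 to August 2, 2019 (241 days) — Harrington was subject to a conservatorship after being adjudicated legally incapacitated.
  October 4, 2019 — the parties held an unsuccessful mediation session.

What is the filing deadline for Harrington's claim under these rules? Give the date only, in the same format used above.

March 3, 2020

The claim accrued on July 6, 2018, when the wrongful act occurred.
Adding the 1 year base period to July 6, 2018 gives a deadline of July 6, 2019, before any tolling.
Because the plaintiff's legal incapacity ran from December 4, 2018 to August 2, 2019, the deadline is extended by 241 days to March 3, 2020.
Nothing else in the chronology tolls or restarts the period.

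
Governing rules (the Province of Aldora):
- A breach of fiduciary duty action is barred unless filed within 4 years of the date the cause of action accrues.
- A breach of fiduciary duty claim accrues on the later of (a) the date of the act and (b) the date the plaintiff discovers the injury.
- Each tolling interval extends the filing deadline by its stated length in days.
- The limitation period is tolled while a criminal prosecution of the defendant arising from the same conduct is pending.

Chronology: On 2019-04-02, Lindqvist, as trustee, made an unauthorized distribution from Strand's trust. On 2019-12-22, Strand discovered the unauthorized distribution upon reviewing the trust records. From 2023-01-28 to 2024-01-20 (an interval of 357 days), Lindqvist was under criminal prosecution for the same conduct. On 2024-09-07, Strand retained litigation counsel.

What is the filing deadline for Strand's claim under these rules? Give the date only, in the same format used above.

Because discovery on 2019-12-22 post-dates the 2019-04-02 act, accrual under the later-of rule falls on 2019-12-22.
The untolled deadline — 4 years after 2019-12-22 — is 2023-12-22.
The period was tolled for 357 days by the pending criminal prosecution (2023-01-28 to 2024-01-20), pushing the deadline to 2024-12-13.
Nothing else in the chronology tolls or restarts the period.

2024-12-13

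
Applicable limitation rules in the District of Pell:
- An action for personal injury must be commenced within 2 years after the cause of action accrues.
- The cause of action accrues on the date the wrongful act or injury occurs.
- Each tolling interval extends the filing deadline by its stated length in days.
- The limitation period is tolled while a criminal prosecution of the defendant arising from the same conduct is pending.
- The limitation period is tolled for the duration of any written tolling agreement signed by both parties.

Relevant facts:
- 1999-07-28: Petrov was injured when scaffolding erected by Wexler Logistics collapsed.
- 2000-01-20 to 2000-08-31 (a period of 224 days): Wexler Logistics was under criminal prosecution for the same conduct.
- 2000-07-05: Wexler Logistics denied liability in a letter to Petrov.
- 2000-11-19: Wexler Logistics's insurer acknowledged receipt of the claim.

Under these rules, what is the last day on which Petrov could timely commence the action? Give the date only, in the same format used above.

2002-03-09

The cause of action accrued on 1999-07-28, the date of the act.
Adding the 2 years base period to 1999-07-28 gives a deadline of 2001-07-28, before any tolling.
The period was tolled for 224 days by the pending criminal prosecution (2000-01-20 to 2000-08-31), pushing the deadline to 2002-03-09.
None of the other events listed affects the running of the period under the stated rules.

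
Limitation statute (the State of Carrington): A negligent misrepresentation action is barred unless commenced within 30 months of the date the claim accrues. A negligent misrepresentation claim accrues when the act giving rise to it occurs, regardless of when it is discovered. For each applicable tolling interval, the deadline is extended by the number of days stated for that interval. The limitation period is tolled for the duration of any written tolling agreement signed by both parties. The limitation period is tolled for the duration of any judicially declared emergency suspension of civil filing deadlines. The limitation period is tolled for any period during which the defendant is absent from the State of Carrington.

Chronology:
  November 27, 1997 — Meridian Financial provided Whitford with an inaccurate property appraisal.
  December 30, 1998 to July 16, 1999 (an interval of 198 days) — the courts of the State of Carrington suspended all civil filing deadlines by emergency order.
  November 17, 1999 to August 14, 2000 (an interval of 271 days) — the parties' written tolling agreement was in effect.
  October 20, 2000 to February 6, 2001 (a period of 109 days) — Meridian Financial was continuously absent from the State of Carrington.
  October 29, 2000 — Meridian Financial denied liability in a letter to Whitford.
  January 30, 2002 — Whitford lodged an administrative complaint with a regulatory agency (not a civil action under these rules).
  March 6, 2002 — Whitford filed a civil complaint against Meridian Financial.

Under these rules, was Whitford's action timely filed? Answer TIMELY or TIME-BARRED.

The limitation period began to run on November 27, 1997.
Adding the 30 months base period to November 27, 1997 gives a deadline of May 27, 2000, before any tolling.
The emergency suspension of filing deadlines from December 30, 1998 to July 16, 1999 tolled the period for 198 days, extending the deadline to December 11, 2000.
Because the written tolling agreement ran from November 17, 1999 to August 14, 2000, the deadline is extended by 271 days to September 8, 2001.
The period was tolled for 109 days by the defendant's absence from the jurisdiction (October 20, 2000 to February 6, 2001), pushing the deadline to December 26, 2001.
The other events in the timeline have no effect on the limitation period under the stated rules.
Filing on March 6, 2002 missed the December 26, 2001 deadline — the action is time-barred.

TIME-BARRED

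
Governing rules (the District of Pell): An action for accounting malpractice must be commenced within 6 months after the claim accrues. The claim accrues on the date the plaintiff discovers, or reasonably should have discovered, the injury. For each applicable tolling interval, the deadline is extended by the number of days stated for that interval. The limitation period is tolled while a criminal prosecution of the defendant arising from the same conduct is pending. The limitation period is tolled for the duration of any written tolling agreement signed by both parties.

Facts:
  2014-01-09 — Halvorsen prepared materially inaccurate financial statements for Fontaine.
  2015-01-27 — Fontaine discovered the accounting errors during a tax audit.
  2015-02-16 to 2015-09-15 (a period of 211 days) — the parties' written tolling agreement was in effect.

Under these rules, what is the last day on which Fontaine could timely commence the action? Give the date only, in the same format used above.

The claim did not accrue until Fontaine discovered the injury on 2015-01-27; the 2014-01-09 act date does not start the clock under the stated rule.
The untolled deadline — 6 months after 2015-01-27 — is 2015-07-27.
The written tolling agreement from 2015-02-16 to 2015-09-15 tolled the period for 211 days, extending the deadline to 2016-02-23.

2016-02-23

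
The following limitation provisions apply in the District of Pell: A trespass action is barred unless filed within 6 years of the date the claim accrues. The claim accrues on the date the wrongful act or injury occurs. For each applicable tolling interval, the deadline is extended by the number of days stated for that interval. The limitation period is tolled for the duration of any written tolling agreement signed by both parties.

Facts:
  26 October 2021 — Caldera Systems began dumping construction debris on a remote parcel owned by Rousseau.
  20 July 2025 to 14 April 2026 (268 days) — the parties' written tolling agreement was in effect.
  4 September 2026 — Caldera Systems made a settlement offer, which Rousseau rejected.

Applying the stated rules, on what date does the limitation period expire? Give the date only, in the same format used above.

20 July 2028

The claim accrued on 26 October 2021, when the wrongful act occurred.
6 years from 26 October 2021 is 26 October 2027.
Because the written tolling agreement ran from 20 July 2025 to 14 April 2026, the deadline is extended by 268 days to 20 July 2028.
Nothing else in the chronology tolls or restarts the period.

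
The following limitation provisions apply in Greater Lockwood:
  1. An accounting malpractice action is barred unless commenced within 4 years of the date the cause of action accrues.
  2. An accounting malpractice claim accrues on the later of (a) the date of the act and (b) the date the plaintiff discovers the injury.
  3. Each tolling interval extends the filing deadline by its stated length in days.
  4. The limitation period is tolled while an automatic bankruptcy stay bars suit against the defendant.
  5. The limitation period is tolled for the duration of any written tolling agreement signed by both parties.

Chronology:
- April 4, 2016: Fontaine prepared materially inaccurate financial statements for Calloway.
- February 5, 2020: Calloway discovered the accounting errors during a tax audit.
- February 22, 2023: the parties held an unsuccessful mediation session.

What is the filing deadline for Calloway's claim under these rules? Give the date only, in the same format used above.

February 5, 2024

The claim accrued on February 5, 2020 — the later of the April 4, 2016 act and the February 5, 2020 discovery.
The untolled deadline — 4 years after February 5, 2020 — is February 5, 2024.
Nothing else in the chronology tolls or restarts the period.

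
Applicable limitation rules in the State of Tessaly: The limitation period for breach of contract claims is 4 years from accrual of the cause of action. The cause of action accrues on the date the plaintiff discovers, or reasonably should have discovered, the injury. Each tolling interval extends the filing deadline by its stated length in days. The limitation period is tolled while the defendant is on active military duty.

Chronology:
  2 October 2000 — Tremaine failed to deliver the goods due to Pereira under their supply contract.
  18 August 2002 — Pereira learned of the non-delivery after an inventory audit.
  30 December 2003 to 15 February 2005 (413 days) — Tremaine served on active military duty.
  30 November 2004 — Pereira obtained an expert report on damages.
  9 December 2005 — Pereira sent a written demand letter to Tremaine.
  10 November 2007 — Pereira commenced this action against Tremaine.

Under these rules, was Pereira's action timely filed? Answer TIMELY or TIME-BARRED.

TIME-BARRED

Under the discovery rule, the claim accrued on 18 August 2002, when Pereira discovered the injury — not on the 2 October 2000 date of the underlying act.
Adding the 4 years base period to 18 August 2002 gives a deadline of 18 August 2006, before any tolling.
The defendant's active military service from 30 December 2003 to 15 February 2005 tolled the period for 413 days, extending the deadline to 5 October 2007.
None of the other events listed affects the running of the period under the stated rules.
Pereira filed on 10 November 2007, after the 5 October 2007 deadline, so the action is time-barred.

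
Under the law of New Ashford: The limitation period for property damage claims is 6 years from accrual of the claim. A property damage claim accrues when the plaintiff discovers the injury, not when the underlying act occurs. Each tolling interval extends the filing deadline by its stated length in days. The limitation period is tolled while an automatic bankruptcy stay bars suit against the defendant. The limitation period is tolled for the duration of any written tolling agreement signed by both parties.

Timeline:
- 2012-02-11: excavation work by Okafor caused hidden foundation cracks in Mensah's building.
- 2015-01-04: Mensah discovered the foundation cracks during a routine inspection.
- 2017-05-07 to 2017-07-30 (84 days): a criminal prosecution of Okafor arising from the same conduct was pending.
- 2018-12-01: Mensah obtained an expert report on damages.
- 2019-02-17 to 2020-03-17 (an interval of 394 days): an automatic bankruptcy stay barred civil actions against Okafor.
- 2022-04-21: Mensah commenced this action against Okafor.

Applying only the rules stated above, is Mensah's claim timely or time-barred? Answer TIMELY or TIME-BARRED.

Accrual is tied to discovery, so the period began on 2015-01-04 rather than on 2012-02-11 when the act occurred.
The untolled deadline — 6 years after 2015-01-04 — is 2021-01-04.
Because the automatic bankruptcy stay ran from 2019-02-17 to 2020-03-17, the deadline is extended by 394 days to 2022-02-02.
No stated provision tolls the period for a criminal prosecution, so the interval from 2017-05-07 to 2017-07-30 has no effect on the deadline.
None of the other events listed affects the running of the period under the stated rules.
The 2022-04-21 filing falls after the 2022-02-02 deadline; the claim is time-barred.

TIME-BARRED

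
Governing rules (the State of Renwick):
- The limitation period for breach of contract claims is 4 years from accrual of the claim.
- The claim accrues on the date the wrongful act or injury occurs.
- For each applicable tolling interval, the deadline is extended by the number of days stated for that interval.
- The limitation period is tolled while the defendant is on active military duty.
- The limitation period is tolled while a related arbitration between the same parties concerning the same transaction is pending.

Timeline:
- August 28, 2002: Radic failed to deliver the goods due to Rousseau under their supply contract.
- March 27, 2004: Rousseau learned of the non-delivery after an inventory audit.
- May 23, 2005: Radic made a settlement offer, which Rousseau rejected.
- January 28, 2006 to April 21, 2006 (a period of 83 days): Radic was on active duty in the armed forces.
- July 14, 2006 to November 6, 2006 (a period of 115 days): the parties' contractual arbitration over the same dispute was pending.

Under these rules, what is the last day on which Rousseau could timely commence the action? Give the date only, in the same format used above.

March 14, 2007

Accrual is governed by the date of the act, so the period began to run on August 28, 2002; the later discovery on March 27, 2004 is irrelevant under the stated rule.
The untolled deadline — 4 years after August 28, 2002 — is August 28, 2006.
The defendant's active military service from January 28, 2006 to April 21, 2006 tolled the period for 83 days, extending the deadline to November 19, 2006.
Because the pending related arbitration ran from July 14, 2006 to November 6, 2006, the deadline is extended by 115 days to March 14, 2007.
Nothing else in the chronology tolls or restarts the period.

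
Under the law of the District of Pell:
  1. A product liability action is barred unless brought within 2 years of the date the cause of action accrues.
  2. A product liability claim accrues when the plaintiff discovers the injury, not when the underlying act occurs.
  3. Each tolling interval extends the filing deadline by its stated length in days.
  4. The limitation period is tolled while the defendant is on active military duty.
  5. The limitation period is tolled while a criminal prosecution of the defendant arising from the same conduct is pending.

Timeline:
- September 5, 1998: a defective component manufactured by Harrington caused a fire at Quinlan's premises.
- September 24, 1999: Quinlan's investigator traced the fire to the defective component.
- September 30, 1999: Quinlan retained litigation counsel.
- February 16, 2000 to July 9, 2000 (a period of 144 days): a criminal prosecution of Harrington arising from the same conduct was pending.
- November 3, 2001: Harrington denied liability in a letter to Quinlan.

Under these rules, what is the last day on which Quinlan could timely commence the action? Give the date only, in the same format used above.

Accrual is tied to discovery, so the period began on September 24, 1999 rather than on September 5, 1998 when the act occurred.
2 years from September 24, 1999 is September 24, 2001.
Because the pending criminal prosecution ran from February 16, 2000 to July 9, 2000, the deadline is extended by 144 days to February 15, 2002.
Nothing else in the chronology tolls or restarts the period.

February 15, 2002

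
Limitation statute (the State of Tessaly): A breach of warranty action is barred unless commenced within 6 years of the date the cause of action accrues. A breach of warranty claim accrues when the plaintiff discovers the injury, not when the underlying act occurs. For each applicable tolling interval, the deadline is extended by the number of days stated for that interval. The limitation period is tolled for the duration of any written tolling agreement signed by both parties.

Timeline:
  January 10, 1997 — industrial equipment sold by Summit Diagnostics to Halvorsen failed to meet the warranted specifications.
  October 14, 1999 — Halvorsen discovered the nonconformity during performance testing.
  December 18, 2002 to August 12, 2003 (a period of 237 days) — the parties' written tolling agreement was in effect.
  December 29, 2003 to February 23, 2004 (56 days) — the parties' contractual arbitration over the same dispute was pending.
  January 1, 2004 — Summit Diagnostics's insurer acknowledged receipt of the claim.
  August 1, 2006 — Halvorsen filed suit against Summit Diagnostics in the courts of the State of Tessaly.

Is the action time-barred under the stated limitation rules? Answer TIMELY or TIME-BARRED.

TIME-BARRED

Accrual is tied to discovery, so the period began on October 14, 1999 rather than on January 10, 1997 when the act occurred.
6 years from October 14, 1999 is October 14, 2005.
The written tolling agreement from December 18, 2002 to August 12, 2003 tolled the period for 237 days, extending the deadline to June 8, 2006.
Although a pending arbitration ran from December 29, 2003 to February 23, 2004, the stated rules do not make that a tolling event, so it is disregarded.
The other events in the timeline have no effect on the limitation period under the stated rules.
The August 1, 2006 filing falls after the June 8, 2006 deadline; the claim is time-barred.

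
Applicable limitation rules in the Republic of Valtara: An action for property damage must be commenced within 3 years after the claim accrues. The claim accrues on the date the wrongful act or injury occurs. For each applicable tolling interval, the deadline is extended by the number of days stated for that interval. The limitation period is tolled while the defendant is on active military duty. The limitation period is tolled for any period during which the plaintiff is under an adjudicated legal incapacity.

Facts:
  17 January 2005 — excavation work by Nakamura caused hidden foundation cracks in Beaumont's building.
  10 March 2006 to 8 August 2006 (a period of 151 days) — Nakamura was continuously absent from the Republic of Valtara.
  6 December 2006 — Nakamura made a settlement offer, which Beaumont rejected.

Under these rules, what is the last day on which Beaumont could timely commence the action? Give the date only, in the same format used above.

The claim accrued on 17 January 2005, the date of the act.
Adding the 3 years base period to 17 January 2005 gives a deadline of 17 January 2008, before any tolling.
Although the defendant's absence ran from 10 March 2006 to 8 August 2006, the stated rules do not make that a tolling event, so it is disregarded.
None of the other events listed affects the running of the period under the stated rules.

17 January 2008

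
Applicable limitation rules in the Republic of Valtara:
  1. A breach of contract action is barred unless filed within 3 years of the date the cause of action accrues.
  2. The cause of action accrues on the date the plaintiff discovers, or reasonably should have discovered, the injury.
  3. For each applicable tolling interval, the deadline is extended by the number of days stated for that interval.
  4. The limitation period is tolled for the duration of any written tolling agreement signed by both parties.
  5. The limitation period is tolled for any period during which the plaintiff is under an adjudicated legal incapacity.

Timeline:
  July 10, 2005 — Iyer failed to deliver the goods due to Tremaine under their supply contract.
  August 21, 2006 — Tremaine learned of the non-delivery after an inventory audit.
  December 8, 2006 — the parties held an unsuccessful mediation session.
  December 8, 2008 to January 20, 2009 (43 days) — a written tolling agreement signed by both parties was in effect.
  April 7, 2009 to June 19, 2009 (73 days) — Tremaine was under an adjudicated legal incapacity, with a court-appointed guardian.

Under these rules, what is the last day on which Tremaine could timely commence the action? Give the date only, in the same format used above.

Accrual is tied to discovery, so the period began on August 21, 2006 rather than on July 10, 2005 when the act occurred.
The untolled deadline — 3 years after August 21, 2006 — is August 21, 2009.
The written tolling agreement from December 8, 2008 to January 20, 2009 tolled the period for 43 days, extending the deadline to October 3, 2009.
Because the plaintiff's legal incapacity ran from April 7, 2009 to June 19, 2009, the deadline is extended by 73 days to December 15, 2009.
Nothing else in the chronology tolls or restarts the period.

December 15, 2009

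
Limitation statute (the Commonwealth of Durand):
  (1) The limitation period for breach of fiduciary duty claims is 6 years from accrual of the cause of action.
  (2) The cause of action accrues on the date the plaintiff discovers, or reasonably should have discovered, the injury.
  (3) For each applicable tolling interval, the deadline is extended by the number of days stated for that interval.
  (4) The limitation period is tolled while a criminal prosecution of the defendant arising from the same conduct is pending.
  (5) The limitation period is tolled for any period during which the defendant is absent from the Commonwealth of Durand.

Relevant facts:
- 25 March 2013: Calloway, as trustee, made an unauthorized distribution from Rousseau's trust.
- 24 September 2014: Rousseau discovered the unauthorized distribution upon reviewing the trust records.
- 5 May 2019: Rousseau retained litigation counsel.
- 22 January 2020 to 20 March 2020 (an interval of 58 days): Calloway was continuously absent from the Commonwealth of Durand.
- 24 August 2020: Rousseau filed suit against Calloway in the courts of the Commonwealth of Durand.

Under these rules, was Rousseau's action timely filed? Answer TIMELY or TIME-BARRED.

TIMELY

The claim did not accrue until Rousseau discovered the injury on 24 September 2014; the 25 March 2013 act date does not start the clock under the stated rule.
Adding the 6 years base period to 24 September 2014 gives a deadline of 24 September 2020, before any tolling.
Because the defendant's absence from the jurisdiction ran from 22 January 2020 to 20 March 2020, the deadline is extended by 58 days to 21 November 2020.
The other events in the timeline have no effect on the limitation period under the stated rules.
The 24 August 2020 filing precedes the 21 November 2020 deadline; the claim is timely.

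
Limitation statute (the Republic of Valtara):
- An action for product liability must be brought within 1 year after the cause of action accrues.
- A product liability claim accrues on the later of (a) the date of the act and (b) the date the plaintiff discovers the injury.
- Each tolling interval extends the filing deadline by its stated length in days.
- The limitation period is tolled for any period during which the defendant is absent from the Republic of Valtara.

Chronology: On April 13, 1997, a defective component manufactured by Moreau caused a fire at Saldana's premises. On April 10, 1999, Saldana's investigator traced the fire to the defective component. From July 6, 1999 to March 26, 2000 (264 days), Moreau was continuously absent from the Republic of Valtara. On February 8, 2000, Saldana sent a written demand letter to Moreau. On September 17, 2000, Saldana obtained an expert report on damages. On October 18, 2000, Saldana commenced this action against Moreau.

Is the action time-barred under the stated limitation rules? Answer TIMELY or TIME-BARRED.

Because discovery on April 10, 1999 post-dates the April 13, 1997 act, accrual under the later-of rule falls on April 10, 1999.
The untolled deadline — 1 year after April 10, 1999 — is April 10, 2000.
The defendant's absence from the jurisdiction from July 6, 1999 to March 26, 2000 tolled the period for 264 days, extending the deadline to December 30, 2000.
Nothing else in the chronology tolls or restarts the period.
Filing on October 18, 2000 beat the December 30, 2000 deadline — the action is timely.

TIMELY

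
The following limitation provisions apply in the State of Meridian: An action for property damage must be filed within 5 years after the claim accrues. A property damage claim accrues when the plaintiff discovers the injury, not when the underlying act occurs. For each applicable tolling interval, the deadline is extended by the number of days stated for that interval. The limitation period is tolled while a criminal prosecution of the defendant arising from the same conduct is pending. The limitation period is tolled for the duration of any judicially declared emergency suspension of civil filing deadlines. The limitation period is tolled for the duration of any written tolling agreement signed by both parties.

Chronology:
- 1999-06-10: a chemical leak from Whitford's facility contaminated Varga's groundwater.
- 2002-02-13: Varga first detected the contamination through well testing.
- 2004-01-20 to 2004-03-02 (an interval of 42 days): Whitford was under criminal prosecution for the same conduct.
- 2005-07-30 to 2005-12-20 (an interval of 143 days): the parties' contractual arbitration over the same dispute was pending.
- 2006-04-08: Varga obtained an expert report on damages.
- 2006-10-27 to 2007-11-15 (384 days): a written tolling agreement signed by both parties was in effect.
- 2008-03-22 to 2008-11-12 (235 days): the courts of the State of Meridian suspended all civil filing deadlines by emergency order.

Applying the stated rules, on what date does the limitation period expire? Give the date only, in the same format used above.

2008-12-05

Accrual is tied to discovery, so the period began on 2002-02-13 rather than on 1999-06-10 when the act occurred.
Adding the 5 years base period to 2002-02-13 gives a deadline of 2007-02-13, before any tolling.
The pending criminal prosecution from 2004-01-20 to 2004-03-02 tolled the period for 42 days, extending the deadline to 2007-03-27.
Because the written tolling agreement ran from 2006-10-27 to 2007-11-15, the deadline is extended by 384 days to 2008-04-14.
The emergency suspension of filing deadlines from 2008-03-22 to 2008-11-12 tolled the period for 235 days, extending the deadline to 2008-12-05.
Although a pending arbitration ran from 2005-07-30 to 2005-12-20, the stated rules do not make that a tolling event, so it is disregarded.
None of the other events listed affects the running of the period under the stated rules.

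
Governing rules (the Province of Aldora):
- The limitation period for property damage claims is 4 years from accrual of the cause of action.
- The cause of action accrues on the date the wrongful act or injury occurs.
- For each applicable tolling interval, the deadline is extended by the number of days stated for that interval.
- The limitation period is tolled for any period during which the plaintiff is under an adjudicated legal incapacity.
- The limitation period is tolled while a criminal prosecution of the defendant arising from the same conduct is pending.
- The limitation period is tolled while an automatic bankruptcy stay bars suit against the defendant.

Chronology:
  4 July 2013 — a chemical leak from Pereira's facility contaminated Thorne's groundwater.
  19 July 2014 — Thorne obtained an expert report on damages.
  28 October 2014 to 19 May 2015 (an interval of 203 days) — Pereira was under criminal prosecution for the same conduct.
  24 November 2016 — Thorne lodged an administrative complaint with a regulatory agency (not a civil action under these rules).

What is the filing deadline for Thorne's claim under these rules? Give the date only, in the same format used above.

23 January 2018

The limitation period began to run on 4 July 2013.
Adding the 4 years base period to 4 July 2013 gives a deadline of 4 July 2017, before any tolling.
Because the pending criminal prosecution ran from 28 October 2014 to 19 May 2015, the deadline is extended by 203 days to 23 January 2018.
Nothing else in the chronology tolls or restarts the period.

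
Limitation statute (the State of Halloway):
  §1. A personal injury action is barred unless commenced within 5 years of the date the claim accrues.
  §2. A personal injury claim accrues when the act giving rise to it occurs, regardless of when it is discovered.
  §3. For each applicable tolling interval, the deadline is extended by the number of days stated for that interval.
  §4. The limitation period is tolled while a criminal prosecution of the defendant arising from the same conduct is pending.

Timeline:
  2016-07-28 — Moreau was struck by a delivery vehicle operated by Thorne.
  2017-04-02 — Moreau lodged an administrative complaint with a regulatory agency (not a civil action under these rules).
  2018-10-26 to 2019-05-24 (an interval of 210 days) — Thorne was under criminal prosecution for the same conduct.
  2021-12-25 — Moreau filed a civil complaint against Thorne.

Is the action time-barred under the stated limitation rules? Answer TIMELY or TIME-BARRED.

The limitation period began to run on 2016-07-28.
5 years from 2016-07-28 is 2021-07-28.
The period was tolled for 210 days by the pending criminal prosecution (2018-10-26 to 2019-05-24), pushing the deadline to 2022-02-23.
The other events in the timeline have no effect on the limitation period under the stated rules.
The 2021-12-25 filing precedes the 2022-02-23 deadline; the claim is timely.

TIMELY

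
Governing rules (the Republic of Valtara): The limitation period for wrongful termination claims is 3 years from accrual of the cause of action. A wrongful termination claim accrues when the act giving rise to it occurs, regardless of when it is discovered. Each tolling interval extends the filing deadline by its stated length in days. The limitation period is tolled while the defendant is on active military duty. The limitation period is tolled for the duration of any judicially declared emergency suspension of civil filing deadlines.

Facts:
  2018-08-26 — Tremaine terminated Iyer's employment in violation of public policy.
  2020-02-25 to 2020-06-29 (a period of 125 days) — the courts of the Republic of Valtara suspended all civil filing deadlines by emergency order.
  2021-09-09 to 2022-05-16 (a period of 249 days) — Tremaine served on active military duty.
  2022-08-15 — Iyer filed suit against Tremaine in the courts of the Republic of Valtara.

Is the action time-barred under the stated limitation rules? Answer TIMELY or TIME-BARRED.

The claim accrued on 2018-08-26, when the wrongful act occurred.
3 years from 2018-08-26 is 2021-08-26.
The emergency suspension of filing deadlines from 2020-02-25 to 2020-06-29 tolled the period for 125 days, extending the deadline to 2021-12-29.
The defendant's active military service from 2021-09-09 to 2022-05-16 tolled the period for 249 days, extending the deadline to 2022-09-04.
The 2022-08-15 filing precedes the 2022-09-04 deadline; the claim is timely.

TIMELY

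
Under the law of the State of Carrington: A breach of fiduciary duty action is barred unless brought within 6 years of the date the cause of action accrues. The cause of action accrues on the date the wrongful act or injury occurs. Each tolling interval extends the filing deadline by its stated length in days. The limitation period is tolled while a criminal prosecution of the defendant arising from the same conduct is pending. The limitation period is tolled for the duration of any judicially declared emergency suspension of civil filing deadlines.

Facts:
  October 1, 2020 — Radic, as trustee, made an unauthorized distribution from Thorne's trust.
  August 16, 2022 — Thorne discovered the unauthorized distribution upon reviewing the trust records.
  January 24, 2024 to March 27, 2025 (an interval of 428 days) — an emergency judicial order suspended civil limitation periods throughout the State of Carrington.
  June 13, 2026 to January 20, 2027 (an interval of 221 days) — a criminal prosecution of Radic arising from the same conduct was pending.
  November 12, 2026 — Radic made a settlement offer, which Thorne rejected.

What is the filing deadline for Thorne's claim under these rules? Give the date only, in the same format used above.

July 11, 2028

Accrual is governed by the date of the act, so the period began to run on October 1, 2020; the later discovery on August 16, 2022 is irrelevant under the stated rule.
Adding the 6 years base period to October 1, 2020 gives a deadline of October 1, 2026, before any tolling.
Because the emergency suspension of filing deadlines ran from January 24, 2024 to March 27, 2025, the deadline is extended by 428 days to December 3, 2027.
Because the pending criminal prosecution ran from June 13, 2026 to January 20, 2027, the deadline is extended by 221 days to July 11, 2028.
Nothing else in the chronology tolls or restarts the period.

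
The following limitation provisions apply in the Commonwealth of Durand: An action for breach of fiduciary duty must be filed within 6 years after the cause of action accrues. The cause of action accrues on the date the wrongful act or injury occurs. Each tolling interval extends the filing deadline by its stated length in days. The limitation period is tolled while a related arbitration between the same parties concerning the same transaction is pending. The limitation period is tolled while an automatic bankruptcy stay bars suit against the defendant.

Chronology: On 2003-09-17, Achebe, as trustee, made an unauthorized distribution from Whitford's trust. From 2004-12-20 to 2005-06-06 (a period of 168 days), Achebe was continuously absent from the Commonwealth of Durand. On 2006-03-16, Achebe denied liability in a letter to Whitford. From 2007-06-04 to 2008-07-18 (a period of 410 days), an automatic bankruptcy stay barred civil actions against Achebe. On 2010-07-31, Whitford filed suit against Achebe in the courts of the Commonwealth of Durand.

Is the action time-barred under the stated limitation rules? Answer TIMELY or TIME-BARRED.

The cause of action accrued on 2003-09-17, the date of the act.
The untolled deadline — 6 years after 2003-09-17 — is 2009-09-17.
The period was tolled for 410 days by the automatic bankruptcy stay (2007-06-04 to 2008-07-18), pushing the deadline to 2010-11-01.
No stated provision tolls the period for the defendant's absence, so the interval from 2004-12-20 to 2005-06-06 has no effect on the deadline.
None of the other events listed affects the running of the period under the stated rules.
Filing on 2010-07-31 beat the 2010-11-01 deadline — the action is timely.

TIMELY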